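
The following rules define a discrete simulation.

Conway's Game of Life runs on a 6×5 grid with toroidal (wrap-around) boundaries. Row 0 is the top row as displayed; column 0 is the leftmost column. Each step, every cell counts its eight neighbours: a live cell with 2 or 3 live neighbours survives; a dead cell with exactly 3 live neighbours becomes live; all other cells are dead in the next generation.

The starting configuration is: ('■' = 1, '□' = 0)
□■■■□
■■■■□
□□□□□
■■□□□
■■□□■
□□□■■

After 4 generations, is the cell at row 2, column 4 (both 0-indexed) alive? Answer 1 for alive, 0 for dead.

0

0) □■■■□
■■■■□
□□□□□
■■□□□
■■□□■
□□□■■
1) □□□□□
■□□■■
□□□□■
□■□□■
□■■■□
□□□□□
2) □□□□■
■□□■■
□□□□□
□■□□■
■■■■□
□□■□□
3) ■□□□■
■□□■■
□□□■□
□■□■■
■□□■■
■□■□■
4) □□□□□
■□□■□
□□□□□
□□□□□
□□□□□
□□□□□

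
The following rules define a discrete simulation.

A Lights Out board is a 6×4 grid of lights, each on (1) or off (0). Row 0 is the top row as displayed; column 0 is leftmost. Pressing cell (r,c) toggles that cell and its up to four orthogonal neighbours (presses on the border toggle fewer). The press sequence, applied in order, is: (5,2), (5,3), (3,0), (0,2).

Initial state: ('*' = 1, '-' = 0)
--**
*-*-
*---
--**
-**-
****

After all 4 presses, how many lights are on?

t=0: --**
*-*-
*---
--**
-**-
****
t=1: --**
*-*-
*---
--**
-*--
*---
t=2: --**
*-*-
*---
--**
-*-*
*-**
t=3: --**
*-*-
----
****
**-*
*-**
t=4: -*--
*---
----
****
**-*
*-**

12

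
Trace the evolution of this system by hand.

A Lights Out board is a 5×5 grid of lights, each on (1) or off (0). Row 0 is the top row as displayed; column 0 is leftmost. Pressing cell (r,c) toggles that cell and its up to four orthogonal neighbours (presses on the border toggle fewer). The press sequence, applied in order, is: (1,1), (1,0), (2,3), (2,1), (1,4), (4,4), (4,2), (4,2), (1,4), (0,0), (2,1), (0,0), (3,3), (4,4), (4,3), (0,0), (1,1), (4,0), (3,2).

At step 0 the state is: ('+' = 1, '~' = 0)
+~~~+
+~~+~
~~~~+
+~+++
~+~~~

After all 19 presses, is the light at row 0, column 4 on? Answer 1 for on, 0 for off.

1

k=0  +~~~+
+~~+~
~~~~+
+~+++
~+~~~
k=1  ++~~+
~+++~
~+~~+
+~+++
~+~~~
k=2  ~+~~+
+~++~
++~~+
+~+++
~+~~~
k=3  ~+~~+
+~+~~
++++~
+~+~+
~+~~~
k=4  ~+~~+
+++~~
~~~+~
+++~+
~+~~~
k=5  ~+~~~
+++++
~~~++
+++~+
~+~~~
k=6  ~+~~~
+++++
~~~++
+++~~
~+~++
k=7  ~+~~~
+++++
~~~++
++~~~
~~+~+
k=8  ~+~~~
+++++
~~~++
+++~~
~+~++
k=9  ~+~~+
+++~~
~~~+~
+++~~
~+~++
k=10  +~~~+
~++~~
~~~+~
+++~~
~+~++
k=11  +~~~+
~~+~~
++++~
+~+~~
~+~++
k=12  ~+~~+
+~+~~
++++~
+~+~~
~+~++
k=13  ~+~~+
+~+~~
+++~~
+~~++
~+~~+
k=14  ~+~~+
+~+~~
+++~~
+~~+~
~+~+~
k=15  ~+~~+
+~+~~
+++~~
+~~~~
~++~+
k=16  +~~~+
~~+~~
+++~~
+~~~~
~++~+
k=17  ++~~+
++~~~
+~+~~
+~~~~
~++~+
k=18  ++~~+
++~~~
+~+~~
~~~~~
+~+~+
k=19  ++~~+
++~~~
+~~~~
~+++~
+~~~+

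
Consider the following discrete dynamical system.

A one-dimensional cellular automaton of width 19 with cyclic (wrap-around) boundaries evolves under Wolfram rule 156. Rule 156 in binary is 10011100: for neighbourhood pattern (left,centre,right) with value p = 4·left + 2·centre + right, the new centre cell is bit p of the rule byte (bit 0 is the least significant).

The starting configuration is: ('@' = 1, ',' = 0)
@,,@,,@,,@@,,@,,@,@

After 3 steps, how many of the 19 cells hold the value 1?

t=0: @,,@,,@,,@@,,@,,@,@
t=1: ,@,@@,@@,@,@,@@,@,@
t=2: ,@,@,,@,,@,@,@,,@,@
t=3: ,@,@@,@@,@,@,@@,@,@

11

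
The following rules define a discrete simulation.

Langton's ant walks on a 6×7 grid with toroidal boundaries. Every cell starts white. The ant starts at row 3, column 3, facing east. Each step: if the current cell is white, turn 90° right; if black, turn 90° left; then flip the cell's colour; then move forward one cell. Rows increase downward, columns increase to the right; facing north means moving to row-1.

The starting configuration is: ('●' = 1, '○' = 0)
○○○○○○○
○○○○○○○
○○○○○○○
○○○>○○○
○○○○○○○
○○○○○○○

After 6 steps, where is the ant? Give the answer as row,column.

gen 0: ○○○○○○○
○○○○○○○
○○○○○○○
○○○>○○○
○○○○○○○
○○○○○○○
gen 1: ○○○○○○○
○○○○○○○
○○○○○○○
○○○●○○○
○○○v○○○
○○○○○○○
gen 2: ○○○○○○○
○○○○○○○
○○○○○○○
○○○●○○○
○○<●○○○
○○○○○○○
gen 3: ○○○○○○○
○○○○○○○
○○○○○○○
○○^●○○○
○○●●○○○
○○○○○○○
gen 4: ○○○○○○○
○○○○○○○
○○○○○○○
○○●>○○○
○○●●○○○
○○○○○○○
gen 5: ○○○○○○○
○○○○○○○
○○○^○○○
○○●○○○○
○○●●○○○
○○○○○○○
gen 6: ○○○○○○○
○○○○○○○
○○○●>○○
○○●○○○○
○○●●○○○
○○○○○○○

2,4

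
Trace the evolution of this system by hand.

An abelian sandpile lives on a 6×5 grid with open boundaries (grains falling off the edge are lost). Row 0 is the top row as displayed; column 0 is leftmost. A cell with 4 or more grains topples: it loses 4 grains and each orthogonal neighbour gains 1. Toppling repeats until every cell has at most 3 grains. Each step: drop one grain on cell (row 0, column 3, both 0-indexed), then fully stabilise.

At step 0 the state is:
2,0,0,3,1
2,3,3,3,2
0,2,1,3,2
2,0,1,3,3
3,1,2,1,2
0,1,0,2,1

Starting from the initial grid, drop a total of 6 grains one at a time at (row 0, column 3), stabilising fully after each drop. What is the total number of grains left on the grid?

0) 2,0,0,3,1
2,3,3,3,2
0,2,1,3,2
2,0,1,3,3
3,1,2,1,2
0,1,0,2,1
1) 2,1,2,1,3
3,0,1,3,0
0,3,3,2,1
2,0,2,1,1
3,1,2,2,3
0,1,0,2,1
2) 2,1,2,2,3
3,0,1,3,0
0,3,3,2,1
2,0,2,1,1
3,1,2,2,3
0,1,0,2,1
3) 2,1,2,3,3
3,0,1,3,0
0,3,3,2,1
2,0,2,1,1
3,1,2,2,3
0,1,0,2,1
4) 2,1,3,2,0
3,0,2,0,2
0,3,3,3,1
2,0,2,1,1
3,1,2,2,3
0,1,0,2,1
5) 2,1,3,3,0
3,0,2,0,2
0,3,3,3,1
2,0,2,1,1
3,1,2,2,3
0,1,0,2,1
6) 2,2,0,1,1
3,0,3,1,2
0,3,3,3,1
2,0,2,1,1
3,1,2,2,3
0,1,0,2,1

46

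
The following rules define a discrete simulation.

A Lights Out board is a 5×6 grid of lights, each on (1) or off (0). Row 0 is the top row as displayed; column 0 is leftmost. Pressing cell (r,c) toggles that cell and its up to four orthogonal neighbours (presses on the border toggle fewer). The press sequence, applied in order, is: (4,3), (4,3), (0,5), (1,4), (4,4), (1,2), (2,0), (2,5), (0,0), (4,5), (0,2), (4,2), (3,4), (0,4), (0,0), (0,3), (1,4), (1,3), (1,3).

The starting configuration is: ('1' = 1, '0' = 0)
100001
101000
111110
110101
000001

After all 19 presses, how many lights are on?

18

step 0: 100001
101000
111110
110101
000001
step 1: 100001
101000
111110
110001
001111
step 2: 100001
101000
111110
110101
000001
step 3: 100010
101001
111110
110101
000001
step 4: 100000
101110
111100
110101
000001
step 5: 100000
101110
111100
110111
000110
step 6: 101000
110010
110100
110111
000110
step 7: 101000
010010
000100
010111
000110
step 8: 101000
010011
000111
010110
000110
step 9: 011000
110011
000111
010110
000110
step 10: 011000
110011
000111
010111
000101
step 11: 000100
111011
000111
010111
000101
step 12: 000100
111011
000111
011111
011001
step 13: 000100
111011
000101
011000
011011
step 14: 000011
111001
000101
011000
011011
step 15: 110011
011001
000101
011000
011011
step 16: 111101
011101
000101
011000
011011
step 17: 111111
011010
000111
011000
011011
step 18: 111011
010100
000011
011000
011011
step 19: 111111
011010
000111
011000
011011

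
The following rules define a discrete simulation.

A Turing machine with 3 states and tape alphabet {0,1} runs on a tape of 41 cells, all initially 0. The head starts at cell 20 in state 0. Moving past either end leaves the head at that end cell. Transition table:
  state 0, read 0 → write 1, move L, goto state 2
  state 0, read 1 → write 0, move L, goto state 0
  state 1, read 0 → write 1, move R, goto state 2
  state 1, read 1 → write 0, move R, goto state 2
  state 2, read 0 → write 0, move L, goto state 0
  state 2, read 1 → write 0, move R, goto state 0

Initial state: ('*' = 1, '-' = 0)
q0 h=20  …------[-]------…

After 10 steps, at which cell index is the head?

t=0: q0 h=20  …------[-]------…
t=1: q2 h=19  …------[-]*-----…
t=2: q0 h=18  …------[-]-*----…
t=3: q2 h=17  …------[-]*-*---…
t=4: q0 h=16  …------[-]-*-*--…
t=5: q2 h=15  …------[-]*-*-*-…
t=6: q0 h=14  …------[-]-*-*-*…
t=7: q2 h=13  …------[-]*-*-*-…
t=8: q0 h=12  …------[-]-*-*-*…
t=9: q2 h=11  …------[-]*-*-*-…
t=10: q0 h=10  …------[-]-*-*-*…

10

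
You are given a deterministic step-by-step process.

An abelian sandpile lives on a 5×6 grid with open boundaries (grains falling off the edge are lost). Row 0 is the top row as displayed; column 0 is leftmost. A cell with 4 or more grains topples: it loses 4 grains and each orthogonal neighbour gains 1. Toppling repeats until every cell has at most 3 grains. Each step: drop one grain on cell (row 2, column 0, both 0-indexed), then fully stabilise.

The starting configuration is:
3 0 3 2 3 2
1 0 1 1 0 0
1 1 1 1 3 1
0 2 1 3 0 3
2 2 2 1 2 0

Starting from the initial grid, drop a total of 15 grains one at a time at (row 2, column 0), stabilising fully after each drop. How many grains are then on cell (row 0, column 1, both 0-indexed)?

step 0: 3 0 3 2 3 2
1 0 1 1 0 0
1 1 1 1 3 1
0 2 1 3 0 3
2 2 2 1 2 0
step 1: 3 0 3 2 3 2
1 0 1 1 0 0
2 1 1 1 3 1
0 2 1 3 0 3
2 2 2 1 2 0
step 2: 3 0 3 2 3 2
1 0 1 1 0 0
3 1 1 1 3 1
0 2 1 3 0 3
2 2 2 1 2 0
step 3: 3 0 3 2 3 2
2 0 1 1 0 0
0 2 1 1 3 1
1 2 1 3 0 3
2 2 2 1 2 0
step 4: 3 0 3 2 3 2
2 0 1 1 0 0
1 2 1 1 3 1
1 2 1 3 0 3
2 2 2 1 2 0
step 5: 3 0 3 2 3 2
2 0 1 1 0 0
2 2 1 1 3 1
1 2 1 3 0 3
2 2 2 1 2 0
step 6: 3 0 3 2 3 2
2 0 1 1 0 0
3 2 1 1 3 1
1 2 1 3 0 3
2 2 2 1 2 0
step 7: 3 0 3 2 3 2
3 0 1 1 0 0
0 3 1 1 3 1
2 2 1 3 0 3
2 2 2 1 2 0
step 8: 3 0 3 2 3 2
3 0 1 1 0 0
1 3 1 1 3 1
2 2 1 3 0 3
2 2 2 1 2 0
step 9: 3 0 3 2 3 2
3 0 1 1 0 0
2 3 1 1 3 1
2 2 1 3 0 3
2 2 2 1 2 0
step 10: 3 0 3 2 3 2
3 0 1 1 0 0
3 3 1 1 3 1
2 2 1 3 0 3
2 2 2 1 2 0
step 11: 0 1 3 2 3 2
1 2 1 1 0 0
2 0 2 1 3 1
3 3 1 3 0 3
2 2 2 1 2 0
step 12: 0 1 3 2 3 2
1 2 1 1 0 0
3 0 2 1 3 1
3 3 1 3 0 3
2 2 2 1 2 0
step 13: 0 1 3 2 3 2
2 2 1 1 0 0
1 2 2 1 3 1
1 0 2 3 0 3
3 3 2 1 2 0
step 14: 0 1 3 2 3 2
2 2 1 1 0 0
2 2 2 1 3 1
1 0 2 3 0 3
3 3 2 1 2 0
step 15: 0 1 3 2 3 2
2 2 1 1 0 0
3 2 2 1 3 1
1 0 2 3 0 3
3 3 2 1 2 0

1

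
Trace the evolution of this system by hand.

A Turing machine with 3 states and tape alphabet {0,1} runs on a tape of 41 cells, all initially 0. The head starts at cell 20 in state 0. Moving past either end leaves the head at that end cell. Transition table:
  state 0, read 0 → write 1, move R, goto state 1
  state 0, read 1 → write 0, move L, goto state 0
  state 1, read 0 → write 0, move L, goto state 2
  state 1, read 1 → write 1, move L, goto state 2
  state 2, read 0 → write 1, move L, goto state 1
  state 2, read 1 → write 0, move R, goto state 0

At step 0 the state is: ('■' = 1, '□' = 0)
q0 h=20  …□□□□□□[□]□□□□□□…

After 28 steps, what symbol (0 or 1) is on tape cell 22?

0

0) q0 h=20  …□□□□□□[□]□□□□□□…
1) q1 h=21  …□□□□□■[□]□□□□□□…
2) q2 h=20  …□□□□□□[■]□□□□□□…
3) q0 h=21  …□□□□□□[□]□□□□□□…
4) q1 h=22  …□□□□□■[□]□□□□□□…
5) q2 h=21  …□□□□□□[■]□□□□□□…
6) q0 h=22  …□□□□□□[□]□□□□□□…
7) q1 h=23  …□□□□□■[□]□□□□□□…
8) q2 h=22  …□□□□□□[■]□□□□□□…
9) q0 h=23  …□□□□□□[□]□□□□□□…
10) q1 h=24  …□□□□□■[□]□□□□□□…
11) q2 h=23  …□□□□□□[■]□□□□□□…
12) q0 h=24  …□□□□□□[□]□□□□□□…
13) q1 h=25  …□□□□□■[□]□□□□□□…
14) q2 h=24  …□□□□□□[■]□□□□□□…
15) q0 h=25  …□□□□□□[□]□□□□□□…
16) q1 h=26  …□□□□□■[□]□□□□□□…
17) q2 h=25  …□□□□□□[■]□□□□□□…
18) q0 h=26  …□□□□□□[□]□□□□□□…
19) q1 h=27  …□□□□□■[□]□□□□□□…
20) q2 h=26  …□□□□□□[■]□□□□□□…
21) q0 h=27  …□□□□□□[□]□□□□□□…
22) q1 h=28  …□□□□□■[□]□□□□□□…
23) q2 h=27  …□□□□□□[■]□□□□□□…
24) q0 h=28  …□□□□□□[□]□□□□□□…
25) q1 h=29  …□□□□□■[□]□□□□□□…
26) q2 h=28  …□□□□□□[■]□□□□□□…
27) q0 h=29  …□□□□□□[□]□□□□□□…
28) q1 h=30  …□□□□□■[□]□□□□□□…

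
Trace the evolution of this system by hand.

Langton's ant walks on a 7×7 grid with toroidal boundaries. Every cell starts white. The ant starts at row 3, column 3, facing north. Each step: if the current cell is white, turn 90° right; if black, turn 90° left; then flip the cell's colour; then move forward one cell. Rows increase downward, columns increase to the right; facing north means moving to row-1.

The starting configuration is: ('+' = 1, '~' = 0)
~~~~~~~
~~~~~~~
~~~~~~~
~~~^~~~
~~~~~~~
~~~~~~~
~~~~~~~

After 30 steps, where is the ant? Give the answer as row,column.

t=0: ~~~~~~~
~~~~~~~
~~~~~~~
~~~^~~~
~~~~~~~
~~~~~~~
~~~~~~~
t=1: ~~~~~~~
~~~~~~~
~~~~~~~
~~~+>~~
~~~~~~~
~~~~~~~
~~~~~~~
t=2: ~~~~~~~
~~~~~~~
~~~~~~~
~~~++~~
~~~~v~~
~~~~~~~
~~~~~~~
t=3: ~~~~~~~
~~~~~~~
~~~~~~~
~~~++~~
~~~<+~~
~~~~~~~
~~~~~~~
t=4: ~~~~~~~
~~~~~~~
~~~~~~~
~~~^+~~
~~~++~~
~~~~~~~
~~~~~~~
t=5: ~~~~~~~
~~~~~~~
~~~~~~~
~~<~+~~
~~~++~~
~~~~~~~
~~~~~~~
t=6: ~~~~~~~
~~~~~~~
~~^~~~~
~~+~+~~
~~~++~~
~~~~~~~
~~~~~~~
t=7: ~~~~~~~
~~~~~~~
~~+>~~~
~~+~+~~
~~~++~~
~~~~~~~
~~~~~~~
t=8: ~~~~~~~
~~~~~~~
~~++~~~
~~+v+~~
~~~++~~
~~~~~~~
~~~~~~~
t=9: ~~~~~~~
~~~~~~~
~~++~~~
~~<++~~
~~~++~~
~~~~~~~
~~~~~~~
t=10: ~~~~~~~
~~~~~~~
~~++~~~
~~~++~~
~~v++~~
~~~~~~~
~~~~~~~
t=11: ~~~~~~~
~~~~~~~
~~++~~~
~~~++~~
~<+++~~
~~~~~~~
~~~~~~~
t=12: ~~~~~~~
~~~~~~~
~~++~~~
~^~++~~
~++++~~
~~~~~~~
~~~~~~~
t=13: ~~~~~~~
~~~~~~~
~~++~~~
~+>++~~
~++++~~
~~~~~~~
~~~~~~~
t=14: ~~~~~~~
~~~~~~~
~~++~~~
~++++~~
~+v++~~
~~~~~~~
~~~~~~~
t=15: ~~~~~~~
~~~~~~~
~~++~~~
~++++~~
~+~>+~~
~~~~~~~
~~~~~~~
t=16: ~~~~~~~
~~~~~~~
~~++~~~
~++^+~~
~+~~+~~
~~~~~~~
~~~~~~~
t=17: ~~~~~~~
~~~~~~~
~~++~~~
~+<~+~~
~+~~+~~
~~~~~~~
~~~~~~~
t=18: ~~~~~~~
~~~~~~~
~~++~~~
~+~~+~~
~+v~+~~
~~~~~~~
~~~~~~~
t=19: ~~~~~~~
~~~~~~~
~~++~~~
~+~~+~~
~<+~+~~
~~~~~~~
~~~~~~~
t=20: ~~~~~~~
~~~~~~~
~~++~~~
~+~~+~~
~~+~+~~
~v~~~~~
~~~~~~~
t=21: ~~~~~~~
~~~~~~~
~~++~~~
~+~~+~~
~~+~+~~
<+~~~~~
~~~~~~~
t=22: ~~~~~~~
~~~~~~~
~~++~~~
~+~~+~~
^~+~+~~
++~~~~~
~~~~~~~
t=23: ~~~~~~~
~~~~~~~
~~++~~~
~+~~+~~
+>+~+~~
++~~~~~
~~~~~~~
t=24: ~~~~~~~
~~~~~~~
~~++~~~
~+~~+~~
+++~+~~
+v~~~~~
~~~~~~~
t=25: ~~~~~~~
~~~~~~~
~~++~~~
~+~~+~~
+++~+~~
+~>~~~~
~~~~~~~
t=26: ~~~~~~~
~~~~~~~
~~++~~~
~+~~+~~
+++~+~~
+~+~~~~
~~v~~~~
t=27: ~~~~~~~
~~~~~~~
~~++~~~
~+~~+~~
+++~+~~
+~+~~~~
~<+~~~~
t=28: ~~~~~~~
~~~~~~~
~~++~~~
~+~~+~~
+++~+~~
+^+~~~~
~++~~~~
t=29: ~~~~~~~
~~~~~~~
~~++~~~
~+~~+~~
+++~+~~
++>~~~~
~++~~~~
t=30: ~~~~~~~
~~~~~~~
~~++~~~
~+~~+~~
++^~+~~
++~~~~~
~++~~~~

4,2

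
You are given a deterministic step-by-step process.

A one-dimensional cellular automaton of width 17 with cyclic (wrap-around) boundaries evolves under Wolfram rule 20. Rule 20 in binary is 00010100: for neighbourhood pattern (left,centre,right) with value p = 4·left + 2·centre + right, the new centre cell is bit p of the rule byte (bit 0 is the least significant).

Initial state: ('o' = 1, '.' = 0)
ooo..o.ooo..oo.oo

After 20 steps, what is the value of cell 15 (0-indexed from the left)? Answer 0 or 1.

0

step 0: ooo..o.ooo..oo.oo
step 1: ...o.o....o......
step 2: ...o.oo...oo.....
step 3: ...o...o....o....
step 4: ...oo..oo...oo...
step 5: .....o...o....o..
step 6: .....oo..oo...oo.
step 7: .......o...o....o
step 8: o......oo..oo...o
step 9: .o.......o...o...
step 10: .oo......oo..oo..
step 11: ...o.......o...o.
step 12: ...oo......oo..oo
step 13: o....o.......o...
step 14: oo...oo......oo..
step 15: ..o....o.......o.
step 16: ..oo...oo......oo
step 17: o...o....o.......
step 18: oo..oo...oo......
step 19: ..o...o....o.....
step 20: ..oo..oo...oo....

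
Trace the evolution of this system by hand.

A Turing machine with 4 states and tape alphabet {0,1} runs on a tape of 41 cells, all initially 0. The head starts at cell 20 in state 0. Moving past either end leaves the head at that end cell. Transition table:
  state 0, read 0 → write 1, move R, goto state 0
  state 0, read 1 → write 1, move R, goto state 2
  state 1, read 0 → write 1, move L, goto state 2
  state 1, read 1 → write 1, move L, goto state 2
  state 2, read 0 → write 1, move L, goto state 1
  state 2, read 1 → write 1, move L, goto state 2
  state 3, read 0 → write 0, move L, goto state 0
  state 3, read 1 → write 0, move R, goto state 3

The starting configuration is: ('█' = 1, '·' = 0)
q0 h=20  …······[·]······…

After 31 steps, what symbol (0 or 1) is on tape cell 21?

1

0) q0 h=20  …······[·]······…
1) q0 h=21  …·····█[·]······…
2) q0 h=22  …····██[·]······…
3) q0 h=23  …···███[·]······…
4) q0 h=24  …··████[·]······…
5) q0 h=25  …·█████[·]······…
6) q0 h=26  …██████[·]······…
7) q0 h=27  …██████[·]······…
8) q0 h=28  …██████[·]······…
9) q0 h=29  …██████[·]······…
10) q0 h=30  …██████[·]······…
11) q0 h=31  …██████[·]······…
12) q0 h=32  …██████[·]······…
13) q0 h=33  …██████[·]······…
14) q0 h=34  …██████[·]······|
15) q0 h=35  …██████[·]·····|
16) q0 h=36  …██████[·]····|
17) q0 h=37  …██████[·]···|
18) q0 h=38  …██████[·]··|
19) q0 h=39  …██████[·]·|
20) q0 h=40  …██████[·]|
21) q0 h=40  …██████[█]|
22) q2 h=40  …██████[█]|
23) q2 h=39  …██████[█]█|
24) q2 h=38  …██████[█]██|
25) q2 h=37  …██████[█]███|
26) q2 h=36  …██████[█]████|
27) q2 h=35  …██████[█]█████|
28) q2 h=34  …██████[█]██████|
29) q2 h=33  …██████[█]██████…
30) q2 h=32  …██████[█]██████…
31) q2 h=31  …██████[█]██████…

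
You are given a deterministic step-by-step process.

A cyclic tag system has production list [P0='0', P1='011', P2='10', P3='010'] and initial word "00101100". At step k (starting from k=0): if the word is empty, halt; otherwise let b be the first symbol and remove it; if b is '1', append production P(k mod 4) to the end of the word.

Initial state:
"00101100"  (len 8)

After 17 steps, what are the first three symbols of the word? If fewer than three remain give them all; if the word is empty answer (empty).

0) "00101100"  (len 8)
1) "0101100"  (len 7)
2) "101100"  (len 6)
3) "0110010"  (len 7)
4) "110010"  (len 6)
5) "100100"  (len 6)
6) "00100011"  (len 8)
7) "0100011"  (len 7)
8) "100011"  (len 6)
9) "000110"  (len 6)
10) "00110"  (len 5)
11) "0110"  (len 4)
12) "110"  (len 3)
13) "100"  (len 3)
14) "00011"  (len 5)
15) "0011"  (len 4)
16) "011"  (len 3)
17) "11"  (len 2)

11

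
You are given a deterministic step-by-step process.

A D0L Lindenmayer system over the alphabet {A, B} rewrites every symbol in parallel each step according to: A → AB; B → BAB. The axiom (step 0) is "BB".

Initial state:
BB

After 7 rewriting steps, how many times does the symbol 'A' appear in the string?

754

step 0: BB
step 1: BABBAB
step 2: BABABBABBABABBAB
step 3: BABABBABABBABBABABBABBABABBABABBABBABABBAB
step 4: BABABBABABBABBABABBABABBABBABABBABBABABBABABBABBABABBABBABABBABABBABBABABBABABBABBABABBABBABABBABABBABBABABBAB
step 5: BABABBABABBABBABABBABABBABBABABBABBABABBABABBABBABABBABABB…BABBABABBABABBABBABABBABABBABBABABBABBABABBABABBABBABABBAB  (len 288)
step 6: BABABBABABBABBABABBABABBABBABABBABBABABBABABBABBABABBABABB…BABBABABBABABBABBABABBABABBABBABABBABBABABBABABBABBABABBAB  (len 754)
step 7: BABABBABABBABBABABBABABBABBABABBABBABABBABABBABBABABBABABB…BABBABABBABABBABBABABBABABBABBABABBABBABABBABABBABBABABBAB  (len 1974)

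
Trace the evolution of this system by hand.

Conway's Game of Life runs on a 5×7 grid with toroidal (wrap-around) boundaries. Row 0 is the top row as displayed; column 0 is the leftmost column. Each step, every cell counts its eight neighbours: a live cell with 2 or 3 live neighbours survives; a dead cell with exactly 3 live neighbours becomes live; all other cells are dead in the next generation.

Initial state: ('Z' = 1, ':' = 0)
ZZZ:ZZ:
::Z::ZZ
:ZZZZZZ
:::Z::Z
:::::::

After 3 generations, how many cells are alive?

2

0) ZZZ:ZZ:
::Z::ZZ
:ZZZZZZ
:::Z::Z
:::::::
1) ZZZZZZ:
:::::::
:Z:::::
Z::Z::Z
ZZZZZZZ
2) :::::::
Z::ZZ::
Z::::::
:::Z:::
:::::::
3) :::::::
:::::::
:::ZZ::
:::::::
:::::::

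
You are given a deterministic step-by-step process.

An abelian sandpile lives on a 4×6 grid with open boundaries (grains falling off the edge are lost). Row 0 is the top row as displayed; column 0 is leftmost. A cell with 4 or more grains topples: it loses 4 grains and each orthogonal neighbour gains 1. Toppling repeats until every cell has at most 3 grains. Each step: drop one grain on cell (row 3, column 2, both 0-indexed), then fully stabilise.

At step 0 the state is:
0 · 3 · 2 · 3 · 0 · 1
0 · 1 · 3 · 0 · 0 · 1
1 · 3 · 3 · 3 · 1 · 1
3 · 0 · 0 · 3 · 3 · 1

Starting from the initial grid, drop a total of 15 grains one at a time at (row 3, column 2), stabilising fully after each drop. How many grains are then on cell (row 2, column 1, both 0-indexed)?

[0] 0 · 3 · 2 · 3 · 0 · 1
0 · 1 · 3 · 0 · 0 · 1
1 · 3 · 3 · 3 · 1 · 1
3 · 0 · 0 · 3 · 3 · 1
[1] 0 · 3 · 2 · 3 · 0 · 1
0 · 1 · 3 · 0 · 0 · 1
1 · 3 · 3 · 3 · 1 · 1
3 · 0 · 1 · 3 · 3 · 1
[2] 0 · 3 · 2 · 3 · 0 · 1
0 · 1 · 3 · 0 · 0 · 1
1 · 3 · 3 · 3 · 1 · 1
3 · 0 · 2 · 3 · 3 · 1
[3] 0 · 3 · 2 · 3 · 0 · 1
0 · 1 · 3 · 0 · 0 · 1
1 · 3 · 3 · 3 · 1 · 1
3 · 0 · 3 · 3 · 3 · 1
[4] 0 · 3 · 3 · 3 · 0 · 1
0 · 3 · 0 · 2 · 0 · 1
2 · 0 · 3 · 1 · 3 · 1
3 · 2 · 2 · 2 · 0 · 2
[5] 0 · 3 · 3 · 3 · 0 · 1
0 · 3 · 0 · 2 · 0 · 1
2 · 0 · 3 · 1 · 3 · 1
3 · 2 · 3 · 2 · 0 · 2
[6] 0 · 3 · 3 · 3 · 0 · 1
0 · 3 · 1 · 2 · 0 · 1
2 · 1 · 0 · 2 · 3 · 1
3 · 3 · 1 · 3 · 0 · 2
[7] 0 · 3 · 3 · 3 · 0 · 1
0 · 3 · 1 · 2 · 0 · 1
2 · 1 · 0 · 2 · 3 · 1
3 · 3 · 2 · 3 · 0 · 2
[8] 0 · 3 · 3 · 3 · 0 · 1
0 · 3 · 1 · 2 · 0 · 1
2 · 1 · 0 · 2 · 3 · 1
3 · 3 · 3 · 3 · 0 · 2
[9] 0 · 3 · 3 · 3 · 0 · 1
0 · 3 · 1 · 2 · 0 · 1
3 · 2 · 1 · 3 · 3 · 1
0 · 1 · 2 · 0 · 1 · 2
[10] 0 · 3 · 3 · 3 · 0 · 1
0 · 3 · 1 · 2 · 0 · 1
3 · 2 · 1 · 3 · 3 · 1
0 · 1 · 3 · 0 · 1 · 2
[11] 0 · 3 · 3 · 3 · 0 · 1
0 · 3 · 1 · 2 · 0 · 1
3 · 2 · 2 · 3 · 3 · 1
0 · 2 · 0 · 1 · 1 · 2
[12] 0 · 3 · 3 · 3 · 0 · 1
0 · 3 · 1 · 2 · 0 · 1
3 · 2 · 2 · 3 · 3 · 1
0 · 2 · 1 · 1 · 1 · 2
[13] 0 · 3 · 3 · 3 · 0 · 1
0 · 3 · 1 · 2 · 0 · 1
3 · 2 · 2 · 3 · 3 · 1
0 · 2 · 2 · 1 · 1 · 2
[14] 0 · 3 · 3 · 3 · 0 · 1
0 · 3 · 1 · 2 · 0 · 1
3 · 2 · 2 · 3 · 3 · 1
0 · 2 · 3 · 1 · 1 · 2
[15] 0 · 3 · 3 · 3 · 0 · 1
0 · 3 · 1 · 2 · 0 · 1
3 · 2 · 3 · 3 · 3 · 1
0 · 3 · 0 · 2 · 1 · 2

2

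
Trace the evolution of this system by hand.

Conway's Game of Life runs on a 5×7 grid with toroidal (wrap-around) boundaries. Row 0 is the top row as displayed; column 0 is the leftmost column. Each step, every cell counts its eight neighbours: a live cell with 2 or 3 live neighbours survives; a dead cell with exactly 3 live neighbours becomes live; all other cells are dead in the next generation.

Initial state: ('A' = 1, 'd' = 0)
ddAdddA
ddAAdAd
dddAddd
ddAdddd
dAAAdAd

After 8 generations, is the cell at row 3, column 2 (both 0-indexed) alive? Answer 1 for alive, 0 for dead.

1

k=0  ddAdddA
ddAAdAd
dddAddd
ddAdddd
dAAAdAd
k=1  dddddAA
ddAAAdd
dddAAdd
dAddAdd
dAdAddd
k=2  dddddAd
ddAdddd
dddddAd
ddddAdd
AdAdAAd
k=3  dAdAAAA
ddddddd
ddddddd
dddAAdA
dddAAAA
k=4  AdAAddA
ddddAAd
ddddddd
dddAddA
ddddddd
k=5  dddAAAA
dddAAAA
ddddAAd
ddddddd
AdAAddA
k=6  ddddddd
ddddddd
dddAddA
dddAAAA
AdAAddA
k=7  ddddddd
ddddddd
dddAddA
ddddddd
AdAAddA
k=8  ddddddd
ddddddd
ddddddd
AdAAddA
ddddddd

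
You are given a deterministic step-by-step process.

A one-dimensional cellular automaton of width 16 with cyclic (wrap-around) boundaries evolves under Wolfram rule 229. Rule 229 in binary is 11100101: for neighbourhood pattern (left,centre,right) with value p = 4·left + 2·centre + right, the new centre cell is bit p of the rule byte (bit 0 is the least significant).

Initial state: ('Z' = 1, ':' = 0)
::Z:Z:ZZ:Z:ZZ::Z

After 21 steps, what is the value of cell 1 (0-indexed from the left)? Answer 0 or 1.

1

gen 0: ::Z:Z:ZZ:Z:ZZ::Z
gen 1: ::ZZZZ:ZZZZ:Z::Z
gen 2: :::ZZZZ:ZZZZZ::Z
gen 3: :Z::ZZZZ:ZZZZ::Z
gen 4: ZZ:::ZZZZ:ZZZ::Z
gen 5: ZZ:Z::ZZZZ:ZZ:::
gen 6: :ZZZ:::ZZZZ:Z:Z:
gen 7: ::ZZ:Z::ZZZZZZZ:
gen 8: Z::ZZZ:::ZZZZZZ:
gen 9: Z:::ZZ:Z::ZZZZZZ
gen 10: Z:Z::ZZZ:::ZZZZZ
gen 11: ZZZ:::ZZ:Z::ZZZZ
gen 12: ZZZ:Z::ZZZ:::ZZZ
gen 13: ZZZZZ:::ZZ:Z::ZZ
gen 14: ZZZZZ:Z::ZZZ:::Z
gen 15: ZZZZZZZ:::ZZ:Z::
gen 16: :ZZZZZZ:Z::ZZZ::
gen 17: ::ZZZZZZZ:::ZZ:Z
gen 18: :::ZZZZZZ:Z::ZZZ
gen 19: :Z::ZZZZZZZ:::ZZ
gen 20: ZZ:::ZZZZZZ:Z::Z
gen 21: ZZ:Z::ZZZZZZZ:::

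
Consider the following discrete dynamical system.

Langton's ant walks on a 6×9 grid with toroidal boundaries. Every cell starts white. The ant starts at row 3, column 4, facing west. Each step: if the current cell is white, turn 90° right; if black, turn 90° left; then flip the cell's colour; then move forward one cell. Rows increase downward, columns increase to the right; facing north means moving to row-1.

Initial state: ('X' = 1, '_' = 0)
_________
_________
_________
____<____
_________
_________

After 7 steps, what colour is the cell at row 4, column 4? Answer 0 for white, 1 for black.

1

step 0: _________
_________
_________
____<____
_________
_________
step 1: _________
_________
____^____
____X____
_________
_________
step 2: _________
_________
____X>___
____X____
_________
_________
step 3: _________
_________
____XX___
____Xv___
_________
_________
step 4: _________
_________
____XX___
____<X___
_________
_________
step 5: _________
_________
____XX___
_____X___
____v____
_________
step 6: _________
_________
____XX___
_____X___
___<X____
_________
step 7: _________
_________
____XX___
___^_X___
___XX____
_________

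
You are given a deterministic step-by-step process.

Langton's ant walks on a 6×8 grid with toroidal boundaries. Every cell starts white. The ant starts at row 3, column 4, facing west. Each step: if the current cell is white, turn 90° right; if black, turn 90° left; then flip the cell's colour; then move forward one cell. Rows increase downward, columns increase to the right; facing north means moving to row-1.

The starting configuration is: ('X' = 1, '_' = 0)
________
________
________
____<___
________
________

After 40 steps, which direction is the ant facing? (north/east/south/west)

[0] ________
________
________
____<___
________
________
[1] ________
________
____^___
____X___
________
________
[2] ________
________
____X>__
____X___
________
________
[3] ________
________
____XX__
____Xv__
________
________
[4] ________
________
____XX__
____<X__
________
________
[5] ________
________
____XX__
_____X__
____v___
________
[6] ________
________
____XX__
_____X__
___<X___
________
[7] ________
________
____XX__
___^_X__
___XX___
________
[8] ________
________
____XX__
___X>X__
___XX___
________
[9] ________
________
____XX__
___XXX__
___Xv___
________
[10] ________
________
____XX__
___XXX__
___X_>__
________
[11] ________
________
____XX__
___XXX__
___X_X__
_____v__
[12] ________
________
____XX__
___XXX__
___X_X__
____<X__
[13] ________
________
____XX__
___XXX__
___X^X__
____XX__
[14] ________
________
____XX__
___XXX__
___XX>__
____XX__
[15] ________
________
____XX__
___XX^__
___XX___
____XX__
[16] ________
________
____XX__
___X<___
___XX___
____XX__
[17] ________
________
____XX__
___X____
___Xv___
____XX__
[18] ________
________
____XX__
___X____
___X_>__
____XX__
[19] ________
________
____XX__
___X____
___X_X__
____Xv__
[20] ________
________
____XX__
___X____
___X_X__
____X_>_
[21] ______v_
________
____XX__
___X____
___X_X__
____X_X_
[22] _____<X_
________
____XX__
___X____
___X_X__
____X_X_
[23] _____XX_
________
____XX__
___X____
___X_X__
____X^X_
[24] _____XX_
________
____XX__
___X____
___X_X__
____XX>_
[25] _____XX_
________
____XX__
___X____
___X_X^_
____XX__
[26] _____XX_
________
____XX__
___X____
___X_XX>
____XX__
[27] _____XX_
________
____XX__
___X____
___X_XXX
____XX_v
[28] _____XX_
________
____XX__
___X____
___X_XXX
____XX<X
[29] _____XX_
________
____XX__
___X____
___X_X^X
____XXXX
[30] _____XX_
________
____XX__
___X____
___X_<_X
____XXXX
[31] _____XX_
________
____XX__
___X____
___X___X
____XvXX
[32] _____XX_
________
____XX__
___X____
___X___X
____X_>X
[33] _____XX_
________
____XX__
___X____
___X__^X
____X__X
[34] _____XX_
________
____XX__
___X____
___X__X>
____X__X
[35] _____XX_
________
____XX__
___X___^
___X__X_
____X__X
[36] _____XX_
________
____XX__
>__X___X
___X__X_
____X__X
[37] _____XX_
________
____XX__
X__X___X
v__X__X_
____X__X
[38] _____XX_
________
____XX__
X__X___X
X__X__X<
____X__X
[39] _____XX_
________
____XX__
X__X___^
X__X__XX
____X__X
[40] _____XX_
________
____XX__
X__X__<_
X__X__XX
____X__X

west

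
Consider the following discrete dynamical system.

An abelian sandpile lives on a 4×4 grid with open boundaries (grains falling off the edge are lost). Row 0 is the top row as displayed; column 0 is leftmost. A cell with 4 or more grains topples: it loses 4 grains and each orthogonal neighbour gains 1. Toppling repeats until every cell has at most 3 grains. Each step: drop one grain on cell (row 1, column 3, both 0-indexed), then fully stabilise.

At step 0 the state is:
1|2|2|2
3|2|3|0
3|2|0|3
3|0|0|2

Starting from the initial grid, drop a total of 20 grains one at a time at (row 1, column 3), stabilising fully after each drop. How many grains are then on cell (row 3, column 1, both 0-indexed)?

2

0) 1|2|2|2
3|2|3|0
3|2|0|3
3|0|0|2
1) 1|2|2|2
3|2|3|1
3|2|0|3
3|0|0|2
2) 1|2|2|2
3|2|3|2
3|2|0|3
3|0|0|2
3) 1|2|2|2
3|2|3|3
3|2|0|3
3|0|0|2
4) 1|2|3|3
3|3|0|2
3|2|2|0
3|0|0|3
5) 1|2|3|3
3|3|0|3
3|2|2|0
3|0|0|3
6) 1|3|0|1
3|3|2|1
3|2|2|1
3|0|0|3
7) 1|3|0|1
3|3|2|2
3|2|2|1
3|0|0|3
8) 1|3|0|1
3|3|2|3
3|2|2|1
3|0|0|3
9) 1|3|0|2
3|3|3|0
3|2|2|2
3|0|0|3
10) 1|3|0|2
3|3|3|1
3|2|2|2
3|0|0|3
11) 1|3|0|2
3|3|3|2
3|2|2|2
3|0|0|3
12) 1|3|0|2
3|3|3|3
3|2|2|2
3|0|0|3
13) 3|0|2|3
1|3|2|2
2|1|1|1
0|2|2|0
14) 3|0|2|3
1|3|2|3
2|1|1|1
0|2|2|0
15) 3|0|3|0
1|3|3|1
2|1|1|2
0|2|2|0
16) 3|0|3|0
1|3|3|2
2|1|1|2
0|2|2|0
17) 3|0|3|0
1|3|3|3
2|1|1|2
0|2|2|0
18) 3|2|0|2
2|0|2|1
2|2|2|3
0|2|2|0
19) 3|2|0|2
2|0|2|2
2|2|2|3
0|2|2|0
20) 3|2|0|2
2|0|2|3
2|2|2|3
0|2|2|0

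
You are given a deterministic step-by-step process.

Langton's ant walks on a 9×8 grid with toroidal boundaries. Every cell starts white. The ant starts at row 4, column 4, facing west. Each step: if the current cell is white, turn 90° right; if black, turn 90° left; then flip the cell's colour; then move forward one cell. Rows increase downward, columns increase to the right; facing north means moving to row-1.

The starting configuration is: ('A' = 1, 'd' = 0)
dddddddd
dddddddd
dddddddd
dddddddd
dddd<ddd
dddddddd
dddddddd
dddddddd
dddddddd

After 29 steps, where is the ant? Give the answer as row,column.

5,6

[0] dddddddd
dddddddd
dddddddd
dddddddd
dddd<ddd
dddddddd
dddddddd
dddddddd
dddddddd
[1] dddddddd
dddddddd
dddddddd
dddd^ddd
ddddAddd
dddddddd
dddddddd
dddddddd
dddddddd
[2] dddddddd
dddddddd
dddddddd
ddddA>dd
ddddAddd
dddddddd
dddddddd
dddddddd
dddddddd
[3] dddddddd
dddddddd
dddddddd
ddddAAdd
ddddAvdd
dddddddd
dddddddd
dddddddd
dddddddd
[4] dddddddd
dddddddd
dddddddd
ddddAAdd
dddd<Add
dddddddd
dddddddd
dddddddd
dddddddd
[5] dddddddd
dddddddd
dddddddd
ddddAAdd
dddddAdd
ddddvddd
dddddddd
dddddddd
dddddddd
[6] dddddddd
dddddddd
dddddddd
ddddAAdd
dddddAdd
ddd<Addd
dddddddd
dddddddd
dddddddd
[7] dddddddd
dddddddd
dddddddd
ddddAAdd
ddd^dAdd
dddAAddd
dddddddd
dddddddd
dddddddd
[8] dddddddd
dddddddd
dddddddd
ddddAAdd
dddA>Add
dddAAddd
dddddddd
dddddddd
dddddddd
[9] dddddddd
dddddddd
dddddddd
ddddAAdd
dddAAAdd
dddAvddd
dddddddd
dddddddd
dddddddd
[10] dddddddd
dddddddd
dddddddd
ddddAAdd
dddAAAdd
dddAd>dd
dddddddd
dddddddd
dddddddd
[11] dddddddd
dddddddd
dddddddd
ddddAAdd
dddAAAdd
dddAdAdd
dddddvdd
dddddddd
dddddddd
[12] dddddddd
dddddddd
dddddddd
ddddAAdd
dddAAAdd
dddAdAdd
dddd<Add
dddddddd
dddddddd
[13] dddddddd
dddddddd
dddddddd
ddddAAdd
dddAAAdd
dddA^Add
ddddAAdd
dddddddd
dddddddd
[14] dddddddd
dddddddd
dddddddd
ddddAAdd
dddAAAdd
dddAA>dd
ddddAAdd
dddddddd
dddddddd
[15] dddddddd
dddddddd
dddddddd
ddddAAdd
dddAA^dd
dddAAddd
ddddAAdd
dddddddd
dddddddd
[16] dddddddd
dddddddd
dddddddd
ddddAAdd
dddA<ddd
dddAAddd
ddddAAdd
dddddddd
dddddddd
[17] dddddddd
dddddddd
dddddddd
ddddAAdd
dddAdddd
dddAvddd
ddddAAdd
dddddddd
dddddddd
[18] dddddddd
dddddddd
dddddddd
ddddAAdd
dddAdddd
dddAd>dd
ddddAAdd
dddddddd
dddddddd
[19] dddddddd
dddddddd
dddddddd
ddddAAdd
dddAdddd
dddAdAdd
ddddAvdd
dddddddd
dddddddd
[20] dddddddd
dddddddd
dddddddd
ddddAAdd
dddAdddd
dddAdAdd
ddddAd>d
dddddddd
dddddddd
[21] dddddddd
dddddddd
dddddddd
ddddAAdd
dddAdddd
dddAdAdd
ddddAdAd
ddddddvd
dddddddd
[22] dddddddd
dddddddd
dddddddd
ddddAAdd
dddAdddd
dddAdAdd
ddddAdAd
ddddd<Ad
dddddddd
[23] dddddddd
dddddddd
dddddddd
ddddAAdd
dddAdddd
dddAdAdd
ddddA^Ad
dddddAAd
dddddddd
[24] dddddddd
dddddddd
dddddddd
ddddAAdd
dddAdddd
dddAdAdd
ddddAA>d
dddddAAd
dddddddd
[25] dddddddd
dddddddd
dddddddd
ddddAAdd
dddAdddd
dddAdA^d
ddddAAdd
dddddAAd
dddddddd
[26] dddddddd
dddddddd
dddddddd
ddddAAdd
dddAdddd
dddAdAA>
ddddAAdd
dddddAAd
dddddddd
[27] dddddddd
dddddddd
dddddddd
ddddAAdd
dddAdddd
dddAdAAA
ddddAAdv
dddddAAd
dddddddd
[28] dddddddd
dddddddd
dddddddd
ddddAAdd
dddAdddd
dddAdAAA
ddddAA<A
dddddAAd
dddddddd
[29] dddddddd
dddddddd
dddddddd
ddddAAdd
dddAdddd
dddAdA^A
ddddAAAA
dddddAAd
dddddddd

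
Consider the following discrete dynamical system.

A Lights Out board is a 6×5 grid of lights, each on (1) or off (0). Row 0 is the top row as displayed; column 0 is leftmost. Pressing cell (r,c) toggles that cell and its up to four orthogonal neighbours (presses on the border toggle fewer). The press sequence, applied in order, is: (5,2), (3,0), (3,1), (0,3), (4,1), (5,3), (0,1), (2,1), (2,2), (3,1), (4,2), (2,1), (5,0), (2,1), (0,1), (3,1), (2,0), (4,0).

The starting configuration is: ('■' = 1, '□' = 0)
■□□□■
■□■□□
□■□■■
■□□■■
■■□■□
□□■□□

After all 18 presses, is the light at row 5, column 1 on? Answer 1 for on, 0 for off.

1

t=0: ■□□□■
■□■□□
□■□■■
■□□■■
■■□■□
□□■□□
t=1: ■□□□■
■□■□□
□■□■■
■□□■■
■■■■□
□■□■□
t=2: ■□□□■
■□■□□
■■□■■
□■□■■
□■■■□
□■□■□
t=3: ■□□□■
■□■□□
■□□■■
■□■■■
□□■■□
□■□■□
t=4: ■□■■□
■□■■□
■□□■■
■□■■■
□□■■□
□■□■□
t=5: ■□■■□
■□■■□
■□□■■
■■■■■
■■□■□
□□□■□
t=6: ■□■■□
■□■■□
■□□■■
■■■■■
■■□□□
□□■□■
t=7: □■□■□
■■■■□
■□□■■
■■■■■
■■□□□
□□■□■
t=8: □■□■□
■□■■□
□■■■■
■□■■■
■■□□□
□□■□■
t=9: □■□■□
■□□■□
□□□□■
■□□■■
■■□□□
□□■□■
t=10: □■□■□
■□□■□
□■□□■
□■■■■
■□□□□
□□■□■
t=11: □■□■□
■□□■□
□■□□■
□■□■■
■■■■□
□□□□■
t=12: □■□■□
■■□■□
■□■□■
□□□■■
■■■■□
□□□□■
t=13: □■□■□
■■□■□
■□■□■
□□□■■
□■■■□
■■□□■
t=14: □■□■□
■□□■□
□■□□■
□■□■■
□■■■□
■■□□■
t=15: ■□■■□
■■□■□
□■□□■
□■□■■
□■■■□
■■□□■
t=16: ■□■■□
■■□■□
□□□□■
■□■■■
□□■■□
■■□□■
t=17: ■□■■□
□■□■□
■■□□■
□□■■■
□□■■□
■■□□■
t=18: ■□■■□
□■□■□
■■□□■
■□■■■
■■■■□
□■□□■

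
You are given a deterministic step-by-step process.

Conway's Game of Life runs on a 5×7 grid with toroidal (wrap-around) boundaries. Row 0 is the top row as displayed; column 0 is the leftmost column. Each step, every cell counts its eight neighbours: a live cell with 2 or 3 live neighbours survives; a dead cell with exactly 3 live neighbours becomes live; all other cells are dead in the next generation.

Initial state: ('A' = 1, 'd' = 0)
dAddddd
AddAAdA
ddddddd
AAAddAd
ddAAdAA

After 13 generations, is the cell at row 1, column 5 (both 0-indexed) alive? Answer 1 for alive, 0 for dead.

[0] dAddddd
AddAAdA
ddddddd
AAAddAd
ddAAdAA
[1] dAddddd
Adddddd
ddAAAAd
AAAAAAd
dddAAAA
[2] AdddAAA
dAAAAdd
AddddAd
AAddddd
ddddddA
[3] AAAdAdA
dAAAddd
AddAAdA
AAddddd
dAddddd
[4] ddddddd
ddddddd
dddAAdA
dAAdddA
ddddddA
[5] ddddddd
ddddddd
AdAAdAd
ddAAddA
Adddddd
[6] ddddddd
ddddddd
dAAAAdA
AdAAAdA
ddddddd
[7] ddddddd
ddAAddd
dAddAdA
AdddAdA
dddAddd
[8] ddAAddd
ddAAddd
dAAdAdA
AddAAdA
ddddddd
[9] ddAAddd
ddddAdd
dAddAdA
AAAAAdA
ddAdAdd
[10] ddAdAdd
ddAdAAd
dAddAdA
ddddAdA
AdddAAd
[11] dAddddA
dAAdAdd
AdddAdA
dddAAdA
ddddAdA
[12] dAAAddd
dAAAddA
AAAdAdA
dddAAdA
dddAAdA
[13] dAdddAd
ddddAAA
ddddAdA
dAddddA
Adddddd

1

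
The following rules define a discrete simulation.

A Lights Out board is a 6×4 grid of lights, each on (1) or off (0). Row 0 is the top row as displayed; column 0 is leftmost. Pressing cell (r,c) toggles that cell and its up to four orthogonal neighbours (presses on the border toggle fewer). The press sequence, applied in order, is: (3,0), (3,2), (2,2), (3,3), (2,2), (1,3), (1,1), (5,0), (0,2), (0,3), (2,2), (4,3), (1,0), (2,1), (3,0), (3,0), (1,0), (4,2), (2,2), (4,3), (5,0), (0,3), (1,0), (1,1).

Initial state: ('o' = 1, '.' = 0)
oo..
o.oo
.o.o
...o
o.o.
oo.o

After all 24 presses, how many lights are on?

gen 0: oo..
o.oo
.o.o
...o
o.o.
oo.o
gen 1: oo..
o.oo
oo.o
oo.o
..o.
oo.o
gen 2: oo..
o.oo
oooo
o.o.
....
oo.o
gen 3: oo..
o..o
o...
o...
....
oo.o
gen 4: oo..
o..o
o..o
o.oo
...o
oo.o
gen 5: oo..
o.oo
ooo.
o..o
...o
oo.o
gen 6: oo.o
o...
oooo
o..o
...o
oo.o
gen 7: o..o
.oo.
o.oo
o..o
...o
oo.o
gen 8: o..o
.oo.
o.oo
o..o
o..o
...o
gen 9: ooo.
.o..
o.oo
o..o
o..o
...o
gen 10: oo.o
.o.o
o.oo
o..o
o..o
...o
gen 11: oo.o
.ooo
oo..
o.oo
o..o
...o
gen 12: oo.o
.ooo
oo..
o.o.
o.o.
....
gen 13: .o.o
o.oo
.o..
o.o.
o.o.
....
gen 14: .o.o
oooo
o.o.
ooo.
o.o.
....
gen 15: .o.o
oooo
..o.
..o.
..o.
....
gen 16: .o.o
oooo
o.o.
ooo.
o.o.
....
gen 17: oo.o
..oo
..o.
ooo.
o.o.
....
gen 18: oo.o
..oo
..o.
oo..
oo.o
..o.
gen 19: oo.o
...o
.o.o
ooo.
oo.o
..o.
gen 20: oo.o
...o
.o.o
oooo
ooo.
..oo
gen 21: oo.o
...o
.o.o
oooo
.oo.
oooo
gen 22: ooo.
....
.o.o
oooo
.oo.
oooo
gen 23: .oo.
oo..
oo.o
oooo
.oo.
oooo
gen 24: ..o.
..o.
o..o
oooo
.oo.
oooo

14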